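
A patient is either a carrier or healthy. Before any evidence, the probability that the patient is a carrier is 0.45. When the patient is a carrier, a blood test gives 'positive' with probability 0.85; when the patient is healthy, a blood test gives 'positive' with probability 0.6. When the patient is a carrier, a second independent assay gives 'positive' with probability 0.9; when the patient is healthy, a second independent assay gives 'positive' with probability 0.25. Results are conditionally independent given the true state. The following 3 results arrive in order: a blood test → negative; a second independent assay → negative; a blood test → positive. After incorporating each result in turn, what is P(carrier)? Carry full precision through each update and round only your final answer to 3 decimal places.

0.055

After a blood test='negative': P(carrier) = 0.15·0.4500 / (0.15·0.4500 + 0.4·0.5500) ≈ 0.2348
After a second independent assay='negative': P(carrier) = 0.1·0.2348 / (0.1·0.2348 + 0.75·0.7652) ≈ 0.0393
After a blood test='positive': P(carrier) = 0.85·0.0393 / (0.85·0.0393 + 0.6·0.9607) ≈ 0.0548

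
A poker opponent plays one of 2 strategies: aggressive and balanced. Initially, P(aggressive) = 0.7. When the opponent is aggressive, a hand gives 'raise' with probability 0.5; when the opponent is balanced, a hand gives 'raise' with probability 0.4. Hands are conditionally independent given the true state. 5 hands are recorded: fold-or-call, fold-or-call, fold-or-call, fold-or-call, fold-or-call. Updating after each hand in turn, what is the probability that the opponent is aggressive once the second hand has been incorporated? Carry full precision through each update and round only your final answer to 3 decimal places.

Apply Bayes' rule sequentially, carrying P(aggressive) forward.
After 'fold-or-call': P(aggressive) = 0.5·0.7000 / (0.5·0.7000 + 0.6·0.3000) ≈ 0.6604
After 'fold-or-call': P(aggressive) = 0.5·0.6604 / (0.5·0.6604 + 0.6·0.3396) ≈ 0.6184

0.618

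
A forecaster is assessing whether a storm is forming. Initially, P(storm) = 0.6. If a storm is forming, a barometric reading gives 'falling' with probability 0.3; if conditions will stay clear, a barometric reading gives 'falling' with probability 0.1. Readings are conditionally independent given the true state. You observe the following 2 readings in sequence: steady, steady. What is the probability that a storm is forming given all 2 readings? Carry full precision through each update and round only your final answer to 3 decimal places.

0.476

Each posterior becomes the prior for the next update.
After 'steady': P(storm) = 0.7·0.6000 / (0.7·0.6000 + 0.9·0.4000) ≈ 0.5385
After 'steady': P(storm) = 0.7·0.5385 / (0.7·0.5385 + 0.9·0.4615) ≈ 0.4757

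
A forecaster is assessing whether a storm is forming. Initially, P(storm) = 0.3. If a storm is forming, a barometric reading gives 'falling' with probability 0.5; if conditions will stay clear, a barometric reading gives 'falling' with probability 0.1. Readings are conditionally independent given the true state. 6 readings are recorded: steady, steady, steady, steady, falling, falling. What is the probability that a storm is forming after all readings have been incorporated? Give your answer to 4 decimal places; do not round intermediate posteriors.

After 'steady': P(storm) = 0.5·0.3000 / (0.5·0.3000 + 0.9·0.7000) ≈ 0.1923
After 'steady': P(storm) = 0.5·0.1923 / (0.5·0.1923 + 0.9·0.8077) ≈ 0.1168
After 'steady': P(storm) = 0.5·0.1168 / (0.5·0.1168 + 0.9·0.8832) ≈ 0.0685
After 'steady': P(storm) = 0.5·0.0685 / (0.5·0.0685 + 0.9·0.9315) ≈ 0.0392
After 'falling': P(storm) = 0.5·0.0392 / (0.5·0.0392 + 0.1·0.9608) ≈ 0.1695
After 'falling': P(storm) = 0.5·0.1695 / (0.5·0.1695 + 0.1·0.8305) ≈ 0.5051

0.5051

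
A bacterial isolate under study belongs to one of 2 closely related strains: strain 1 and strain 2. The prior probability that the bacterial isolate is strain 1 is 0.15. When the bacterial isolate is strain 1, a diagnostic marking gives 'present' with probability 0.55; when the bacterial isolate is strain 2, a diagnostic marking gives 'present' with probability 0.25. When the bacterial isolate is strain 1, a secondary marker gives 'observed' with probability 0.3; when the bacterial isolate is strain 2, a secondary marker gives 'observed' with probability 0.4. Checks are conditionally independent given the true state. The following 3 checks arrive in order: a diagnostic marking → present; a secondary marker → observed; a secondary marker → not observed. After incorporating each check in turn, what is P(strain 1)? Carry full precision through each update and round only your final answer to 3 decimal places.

0.254

After a diagnostic marking='present': P(strain 1) = 0.55·0.1500 / (0.55·0.1500 + 0.25·0.8500) ≈ 0.2797
After a secondary marker='observed': P(strain 1) = 0.3·0.2797 / (0.3·0.2797 + 0.4·0.7203) ≈ 0.2255
After a secondary marker='not observed': P(strain 1) = 0.7·0.2255 / (0.7·0.2255 + 0.6·0.7745) ≈ 0.2536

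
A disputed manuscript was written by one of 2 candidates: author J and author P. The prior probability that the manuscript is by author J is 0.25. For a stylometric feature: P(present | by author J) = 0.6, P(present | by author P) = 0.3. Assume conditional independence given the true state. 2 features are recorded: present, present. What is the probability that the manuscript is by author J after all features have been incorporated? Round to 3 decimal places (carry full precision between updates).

0.571

After 'present': P(author J) = 0.6·0.2500 / (0.6·0.2500 + 0.3·0.7500) ≈ 0.4000
After 'present': P(author J) = 0.6·0.4000 / (0.6·0.4000 + 0.3·0.6000) ≈ 0.5714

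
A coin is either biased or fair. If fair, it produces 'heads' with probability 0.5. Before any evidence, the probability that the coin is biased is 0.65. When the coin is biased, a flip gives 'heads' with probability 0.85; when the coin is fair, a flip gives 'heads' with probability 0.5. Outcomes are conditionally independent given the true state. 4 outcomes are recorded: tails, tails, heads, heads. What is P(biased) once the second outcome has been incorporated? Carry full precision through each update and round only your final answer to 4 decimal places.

After 'tails': P(biased) = 0.15·0.6500 / (0.15·0.6500 + 0.5·0.3500) ≈ 0.3578
After 'tails': P(biased) = 0.15·0.3578 / (0.15·0.3578 + 0.5·0.6422) ≈ 0.1432

0.1432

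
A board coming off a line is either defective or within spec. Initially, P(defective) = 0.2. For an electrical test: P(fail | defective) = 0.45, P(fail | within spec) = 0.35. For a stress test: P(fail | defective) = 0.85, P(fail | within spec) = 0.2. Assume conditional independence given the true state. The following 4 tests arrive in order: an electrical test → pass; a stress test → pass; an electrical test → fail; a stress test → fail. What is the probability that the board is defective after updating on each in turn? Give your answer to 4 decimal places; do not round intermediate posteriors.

0.1781

Apply Bayes' rule sequentially, carrying P(defective) forward.
After an electrical test='pass': P(defective) = 0.55·0.2000 / (0.55·0.2000 + 0.65·0.8000) ≈ 0.1746
After a stress test='pass': P(defective) = 0.15·0.1746 / (0.15·0.1746 + 0.8·0.8254) ≈ 0.0382
After an electrical test='fail': P(defective) = 0.45·0.0382 / (0.45·0.0382 + 0.35·0.9618) ≈ 0.0485
After a stress test='fail': P(defective) = 0.85·0.0485 / (0.85·0.0485 + 0.2·0.9515) ≈ 0.1781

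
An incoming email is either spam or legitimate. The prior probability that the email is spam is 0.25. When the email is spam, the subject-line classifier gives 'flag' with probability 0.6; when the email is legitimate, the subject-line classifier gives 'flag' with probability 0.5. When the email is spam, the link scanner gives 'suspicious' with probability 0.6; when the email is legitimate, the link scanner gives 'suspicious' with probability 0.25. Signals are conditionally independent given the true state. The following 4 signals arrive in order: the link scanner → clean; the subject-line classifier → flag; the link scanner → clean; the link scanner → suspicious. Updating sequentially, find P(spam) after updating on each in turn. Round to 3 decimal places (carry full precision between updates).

Each posterior becomes the prior for the next update.
After the link scanner='clean': P(spam) = 0.4·0.2500 / (0.4·0.2500 + 0.75·0.7500) ≈ 0.1509
After the subject-line classifier='flag': P(spam) = 0.6·0.1509 / (0.6·0.1509 + 0.5·0.8491) ≈ 0.1758
After the link scanner='clean': P(spam) = 0.4·0.1758 / (0.4·0.1758 + 0.75·0.8242) ≈ 0.1022
After the link scanner='suspicious': P(spam) = 0.6·0.1022 / (0.6·0.1022 + 0.25·0.8978) ≈ 0.2145

0.214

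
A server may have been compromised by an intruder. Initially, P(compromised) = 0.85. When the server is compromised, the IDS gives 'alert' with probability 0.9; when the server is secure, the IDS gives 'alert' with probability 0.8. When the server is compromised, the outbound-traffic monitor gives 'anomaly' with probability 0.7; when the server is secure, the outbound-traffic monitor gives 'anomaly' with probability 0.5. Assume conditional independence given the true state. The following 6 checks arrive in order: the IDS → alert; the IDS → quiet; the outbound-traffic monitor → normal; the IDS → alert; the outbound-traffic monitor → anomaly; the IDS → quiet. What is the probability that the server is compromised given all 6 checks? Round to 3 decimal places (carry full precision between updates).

Each posterior becomes the prior for the next update.
After the IDS='alert': P(compromised) = 0.9·0.8500 / (0.9·0.8500 + 0.8·0.1500) ≈ 0.8644
After the IDS='quiet': P(compromised) = 0.1·0.8644 / (0.1·0.8644 + 0.2·0.1356) ≈ 0.7612
After the outbound-traffic monitor='normal': P(compromised) = 0.3·0.7612 / (0.3·0.7612 + 0.5·0.2388) ≈ 0.6567
After the IDS='alert': P(compromised) = 0.9·0.6567 / (0.9·0.6567 + 0.8·0.3433) ≈ 0.6827
After the outbound-traffic monitor='anomaly': P(compromised) = 0.7·0.6827 / (0.7·0.6827 + 0.5·0.3173) ≈ 0.7508
After the IDS='quiet': P(compromised) = 0.1·0.7508 / (0.1·0.7508 + 0.2·0.2492) ≈ 0.6010

0.601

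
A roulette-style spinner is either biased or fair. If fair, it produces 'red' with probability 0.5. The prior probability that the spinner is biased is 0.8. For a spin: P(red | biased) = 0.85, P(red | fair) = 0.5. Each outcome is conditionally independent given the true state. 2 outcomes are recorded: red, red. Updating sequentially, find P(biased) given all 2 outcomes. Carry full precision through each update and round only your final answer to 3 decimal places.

0.920

After 'red': P(biased) = 0.85·0.8000 / (0.85·0.8000 + 0.5·0.2000) ≈ 0.8718
After 'red': P(biased) = 0.85·0.8718 / (0.85·0.8718 + 0.5·0.1282) ≈ 0.9204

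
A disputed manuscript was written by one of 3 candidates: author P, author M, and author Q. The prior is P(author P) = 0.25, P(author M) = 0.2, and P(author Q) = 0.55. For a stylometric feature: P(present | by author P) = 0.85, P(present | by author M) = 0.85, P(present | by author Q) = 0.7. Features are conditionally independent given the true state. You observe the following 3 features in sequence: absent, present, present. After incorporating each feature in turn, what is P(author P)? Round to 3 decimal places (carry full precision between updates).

0.209

After 'absent': normaliser = 0.15·0.2500 + 0.15·0.2000 + 0.3·0.5500; P(author P) ≈ 0.1613, P(author M) ≈ 0.1290, P(author Q) ≈ 0.7097
After 'present': normaliser = 0.85·0.1613 + 0.85·0.1290 + 0.7·0.7097; P(author P) ≈ 0.1844, P(author M) ≈ 0.1475, P(author Q) ≈ 0.6681
After 'present': normaliser = 0.85·0.1844 + 0.85·0.1475 + 0.7·0.6681; P(author P) ≈ 0.2090, P(author M) ≈ 0.1672, P(author Q) ≈ 0.6238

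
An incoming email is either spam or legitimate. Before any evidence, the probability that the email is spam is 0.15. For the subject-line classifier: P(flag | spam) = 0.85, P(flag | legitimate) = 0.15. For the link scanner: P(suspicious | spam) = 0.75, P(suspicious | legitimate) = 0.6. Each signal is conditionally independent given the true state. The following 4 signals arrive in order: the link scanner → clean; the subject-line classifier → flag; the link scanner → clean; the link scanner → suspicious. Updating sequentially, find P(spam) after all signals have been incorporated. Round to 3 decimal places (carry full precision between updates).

0.328

After the link scanner='clean': P(spam) = 0.25·0.1500 / (0.25·0.1500 + 0.4·0.8500) ≈ 0.0993
After the subject-line classifier='flag': P(spam) = 0.85·0.0993 / (0.85·0.0993 + 0.15·0.9007) ≈ 0.3846
After the link scanner='clean': P(spam) = 0.25·0.3846 / (0.25·0.3846 + 0.4·0.6154) ≈ 0.2809
After the link scanner='suspicious': P(spam) = 0.75·0.2809 / (0.75·0.2809 + 0.6·0.7191) ≈ 0.3281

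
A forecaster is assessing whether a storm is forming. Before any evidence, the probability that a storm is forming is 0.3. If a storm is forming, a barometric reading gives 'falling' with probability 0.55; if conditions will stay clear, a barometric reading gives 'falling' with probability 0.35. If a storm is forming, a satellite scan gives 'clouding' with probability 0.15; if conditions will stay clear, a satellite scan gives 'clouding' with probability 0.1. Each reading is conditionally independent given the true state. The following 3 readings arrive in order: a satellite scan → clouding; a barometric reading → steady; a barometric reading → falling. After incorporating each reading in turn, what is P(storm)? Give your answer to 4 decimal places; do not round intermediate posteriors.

After a satellite scan='clouding': P(storm) = 0.15·0.3000 / (0.15·0.3000 + 0.1·0.7000) ≈ 0.3913
After a barometric reading='steady': P(storm) = 0.45·0.3913 / (0.45·0.3913 + 0.65·0.6087) ≈ 0.3080
After a barometric reading='falling': P(storm) = 0.55·0.3080 / (0.55·0.3080 + 0.35·0.6920) ≈ 0.4115

0.4115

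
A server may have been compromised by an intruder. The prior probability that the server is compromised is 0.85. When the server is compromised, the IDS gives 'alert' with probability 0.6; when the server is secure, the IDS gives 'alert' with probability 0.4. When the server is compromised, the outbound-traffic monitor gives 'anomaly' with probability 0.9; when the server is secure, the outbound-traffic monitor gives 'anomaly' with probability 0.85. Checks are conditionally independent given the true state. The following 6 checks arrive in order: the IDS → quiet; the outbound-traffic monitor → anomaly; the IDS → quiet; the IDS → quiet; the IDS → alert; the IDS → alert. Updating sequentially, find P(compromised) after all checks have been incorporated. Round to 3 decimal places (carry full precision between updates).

0.800

Each posterior becomes the prior for the next update.
After the IDS='quiet': P(compromised) = 0.4·0.8500 / (0.4·0.8500 + 0.6·0.1500) ≈ 0.7907
After the outbound-traffic monitor='anomaly': P(compromised) = 0.9·0.7907 / (0.9·0.7907 + 0.85·0.2093) ≈ 0.8000
After the IDS='quiet': P(compromised) = 0.4·0.8000 / (0.4·0.8000 + 0.6·0.2000) ≈ 0.7273
After the IDS='quiet': P(compromised) = 0.4·0.7273 / (0.4·0.7273 + 0.6·0.2727) ≈ 0.6400
After the IDS='alert': P(compromised) = 0.6·0.6400 / (0.6·0.6400 + 0.4·0.3600) ≈ 0.7273
After the IDS='alert': P(compromised) = 0.6·0.7273 / (0.6·0.7273 + 0.4·0.2727) ≈ 0.8000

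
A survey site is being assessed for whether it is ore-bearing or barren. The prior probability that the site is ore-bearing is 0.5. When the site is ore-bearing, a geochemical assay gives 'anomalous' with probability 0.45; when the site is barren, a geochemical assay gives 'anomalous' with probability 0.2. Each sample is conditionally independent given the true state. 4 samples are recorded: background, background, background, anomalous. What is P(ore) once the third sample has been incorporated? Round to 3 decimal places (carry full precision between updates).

After 'background': P(ore) = 0.55·0.5000 / (0.55·0.5000 + 0.8·0.5000) ≈ 0.4074
After 'background': P(ore) = 0.55·0.4074 / (0.55·0.4074 + 0.8·0.5926) ≈ 0.3210
After 'background': P(ore) = 0.55·0.3210 / (0.55·0.3210 + 0.8·0.6790) ≈ 0.2453

0.245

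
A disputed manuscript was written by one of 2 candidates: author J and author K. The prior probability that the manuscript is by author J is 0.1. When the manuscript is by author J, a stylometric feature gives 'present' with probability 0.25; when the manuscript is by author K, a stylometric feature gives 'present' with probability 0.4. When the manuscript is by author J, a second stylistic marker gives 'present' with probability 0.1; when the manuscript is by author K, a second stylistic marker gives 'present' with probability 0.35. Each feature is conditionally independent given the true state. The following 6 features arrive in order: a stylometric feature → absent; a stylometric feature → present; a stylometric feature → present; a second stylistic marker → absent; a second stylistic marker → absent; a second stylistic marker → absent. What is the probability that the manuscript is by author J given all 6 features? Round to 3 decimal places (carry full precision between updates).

0.126

After a stylometric feature='absent': P(author J) = 0.75·0.1000 / (0.75·0.1000 + 0.6·0.9000) ≈ 0.1220
After a stylometric feature='present': P(author J) = 0.25·0.1220 / (0.25·0.1220 + 0.4·0.8780) ≈ 0.0799
After a stylometric feature='present': P(author J) = 0.25·0.0799 / (0.25·0.0799 + 0.4·0.9201) ≈ 0.0515
After a second stylistic marker='absent': P(author J) = 0.9·0.0515 / (0.9·0.0515 + 0.65·0.9485) ≈ 0.0699
After a second stylistic marker='absent': P(author J) = 0.9·0.0699 / (0.9·0.0699 + 0.65·0.9301) ≈ 0.0942
After a second stylistic marker='absent': P(author J) = 0.9·0.0942 / (0.9·0.0942 + 0.65·0.9058) ≈ 0.1259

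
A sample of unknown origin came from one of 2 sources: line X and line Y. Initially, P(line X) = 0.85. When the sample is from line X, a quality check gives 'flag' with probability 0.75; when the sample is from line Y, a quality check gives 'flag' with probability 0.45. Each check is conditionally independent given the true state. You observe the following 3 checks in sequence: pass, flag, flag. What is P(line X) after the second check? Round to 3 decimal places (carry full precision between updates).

Each posterior becomes the prior for the next update.
After 'pass': P(line X) = 0.25·0.8500 / (0.25·0.8500 + 0.55·0.1500) ≈ 0.7203
After 'flag': P(line X) = 0.75·0.7203 / (0.75·0.7203 + 0.45·0.2797) ≈ 0.8111

0.811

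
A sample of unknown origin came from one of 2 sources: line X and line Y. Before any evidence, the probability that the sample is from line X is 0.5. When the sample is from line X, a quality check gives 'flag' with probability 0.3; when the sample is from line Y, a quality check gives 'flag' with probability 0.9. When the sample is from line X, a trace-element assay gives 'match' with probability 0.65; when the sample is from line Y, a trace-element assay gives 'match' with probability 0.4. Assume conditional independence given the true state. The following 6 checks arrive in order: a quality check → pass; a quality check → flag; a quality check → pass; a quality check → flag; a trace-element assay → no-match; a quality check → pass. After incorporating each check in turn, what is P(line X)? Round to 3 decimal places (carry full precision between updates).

0.957

Apply Bayes' rule sequentially, carrying P(line X) forward.
After a quality check='pass': P(line X) = 0.7·0.5000 / (0.7·0.5000 + 0.1·0.5000) ≈ 0.8750
After a quality check='flag': P(line X) = 0.3·0.8750 / (0.3·0.8750 + 0.9·0.1250) ≈ 0.7000
After a quality check='pass': P(line X) = 0.7·0.7000 / (0.7·0.7000 + 0.1·0.3000) ≈ 0.9423
After a quality check='flag': P(line X) = 0.3·0.9423 / (0.3·0.9423 + 0.9·0.0577) ≈ 0.8448
After a trace-element assay='no-match': P(line X) = 0.35·0.8448 / (0.35·0.8448 + 0.6·0.1552) ≈ 0.7605
After a quality check='pass': P(line X) = 0.7·0.7605 / (0.7·0.7605 + 0.1·0.2395) ≈ 0.9570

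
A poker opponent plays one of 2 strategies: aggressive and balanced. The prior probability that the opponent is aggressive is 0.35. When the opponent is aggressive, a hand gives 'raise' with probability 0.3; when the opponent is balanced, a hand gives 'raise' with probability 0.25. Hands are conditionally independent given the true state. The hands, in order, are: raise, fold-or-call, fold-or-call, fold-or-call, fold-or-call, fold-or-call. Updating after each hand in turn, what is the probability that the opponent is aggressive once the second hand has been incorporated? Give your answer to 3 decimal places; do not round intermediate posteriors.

0.376

After 'raise': P(aggressive) = 0.3·0.3500 / (0.3·0.3500 + 0.25·0.6500) ≈ 0.3925
After 'fold-or-call': P(aggressive) = 0.7·0.3925 / (0.7·0.3925 + 0.75·0.6075) ≈ 0.3762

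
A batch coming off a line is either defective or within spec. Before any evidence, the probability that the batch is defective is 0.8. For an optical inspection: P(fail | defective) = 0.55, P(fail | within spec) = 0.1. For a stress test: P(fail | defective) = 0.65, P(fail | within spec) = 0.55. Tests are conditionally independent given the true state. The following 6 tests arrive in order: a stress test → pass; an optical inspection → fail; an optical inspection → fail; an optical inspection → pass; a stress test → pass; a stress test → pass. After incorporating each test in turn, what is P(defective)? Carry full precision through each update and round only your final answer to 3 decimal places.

0.966

Apply Bayes' rule sequentially, carrying P(defective) forward.
After a stress test='pass': P(defective) = 0.35·0.8000 / (0.35·0.8000 + 0.45·0.2000) ≈ 0.7568
After an optical inspection='fail': P(defective) = 0.55·0.7568 / (0.55·0.7568 + 0.1·0.2432) ≈ 0.9448
After an optical inspection='fail': P(defective) = 0.55·0.9448 / (0.55·0.9448 + 0.1·0.0552) ≈ 0.9895
After an optical inspection='pass': P(defective) = 0.45·0.9895 / (0.45·0.9895 + 0.9·0.0105) ≈ 0.9792
After a stress test='pass': P(defective) = 0.35·0.9792 / (0.35·0.9792 + 0.45·0.0208) ≈ 0.9734
After a stress test='pass': P(defective) = 0.35·0.9734 / (0.35·0.9734 + 0.45·0.0266) ≈ 0.9661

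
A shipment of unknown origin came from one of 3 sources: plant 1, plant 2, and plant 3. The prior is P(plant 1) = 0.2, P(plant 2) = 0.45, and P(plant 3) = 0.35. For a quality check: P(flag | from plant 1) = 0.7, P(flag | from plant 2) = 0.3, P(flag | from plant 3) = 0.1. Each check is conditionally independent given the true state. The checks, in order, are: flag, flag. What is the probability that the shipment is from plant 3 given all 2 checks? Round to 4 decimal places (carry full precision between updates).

After 'flag': normaliser = 0.7·0.2000 + 0.3·0.4500 + 0.1·0.3500; P(plant 1) ≈ 0.4516, P(plant 2) ≈ 0.4355, P(plant 3) ≈ 0.1129
After 'flag': normaliser = 0.7·0.4516 + 0.3·0.4355 + 0.1·0.1129; P(plant 1) ≈ 0.6901, P(plant 2) ≈ 0.2852, P(plant 3) ≈ 0.0246

0.0246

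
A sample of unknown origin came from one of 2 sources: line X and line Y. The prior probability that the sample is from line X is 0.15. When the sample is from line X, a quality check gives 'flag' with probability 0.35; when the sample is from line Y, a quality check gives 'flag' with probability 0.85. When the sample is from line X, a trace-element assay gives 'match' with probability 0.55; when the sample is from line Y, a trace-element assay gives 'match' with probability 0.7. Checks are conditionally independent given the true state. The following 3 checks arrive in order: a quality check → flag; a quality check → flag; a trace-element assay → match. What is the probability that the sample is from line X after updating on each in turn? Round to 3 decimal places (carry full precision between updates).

0.023

After a quality check='flag': P(line X) = 0.35·0.1500 / (0.35·0.1500 + 0.85·0.8500) ≈ 0.0677
After a quality check='flag': P(line X) = 0.35·0.0677 / (0.35·0.0677 + 0.85·0.9323) ≈ 0.0291
After a trace-element assay='match': P(line X) = 0.55·0.0291 / (0.55·0.0291 + 0.7·0.9709) ≈ 0.0230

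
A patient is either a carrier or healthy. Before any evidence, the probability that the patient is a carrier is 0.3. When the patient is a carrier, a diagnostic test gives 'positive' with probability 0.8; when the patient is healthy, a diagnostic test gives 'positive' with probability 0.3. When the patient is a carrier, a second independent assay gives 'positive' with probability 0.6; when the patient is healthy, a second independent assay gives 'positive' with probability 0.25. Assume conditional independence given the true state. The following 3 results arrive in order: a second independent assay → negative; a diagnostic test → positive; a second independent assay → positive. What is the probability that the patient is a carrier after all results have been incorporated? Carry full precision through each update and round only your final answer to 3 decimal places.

After a second independent assay='negative': P(carrier) = 0.4·0.3000 / (0.4·0.3000 + 0.75·0.7000) ≈ 0.1860
After a diagnostic test='positive': P(carrier) = 0.8·0.1860 / (0.8·0.1860 + 0.3·0.8140) ≈ 0.3787
After a second independent assay='positive': P(carrier) = 0.6·0.3787 / (0.6·0.3787 + 0.25·0.6213) ≈ 0.5940

0.594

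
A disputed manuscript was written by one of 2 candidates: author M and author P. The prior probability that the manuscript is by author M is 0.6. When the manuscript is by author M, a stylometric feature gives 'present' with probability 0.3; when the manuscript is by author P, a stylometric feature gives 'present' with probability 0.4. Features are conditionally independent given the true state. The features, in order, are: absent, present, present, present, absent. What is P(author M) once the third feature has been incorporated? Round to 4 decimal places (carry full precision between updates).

Each posterior becomes the prior for the next update.
After 'absent': P(author M) = 0.7·0.6000 / (0.7·0.6000 + 0.6·0.4000) ≈ 0.6364
After 'present': P(author M) = 0.3·0.6364 / (0.3·0.6364 + 0.4·0.3636) ≈ 0.5676
After 'present': P(author M) = 0.3·0.5676 / (0.3·0.5676 + 0.4·0.4324) ≈ 0.4961

0.4961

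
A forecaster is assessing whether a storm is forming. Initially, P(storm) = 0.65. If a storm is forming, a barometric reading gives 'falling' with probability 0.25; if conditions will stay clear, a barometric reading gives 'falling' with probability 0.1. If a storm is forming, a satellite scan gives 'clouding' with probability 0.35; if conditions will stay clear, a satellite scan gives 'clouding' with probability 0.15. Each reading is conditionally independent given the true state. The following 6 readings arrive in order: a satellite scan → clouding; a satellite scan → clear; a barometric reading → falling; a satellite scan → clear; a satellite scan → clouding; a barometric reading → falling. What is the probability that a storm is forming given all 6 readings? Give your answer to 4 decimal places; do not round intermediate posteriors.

After a satellite scan='clouding': P(storm) = 0.35·0.6500 / (0.35·0.6500 + 0.15·0.3500) ≈ 0.8125
After a satellite scan='clear': P(storm) = 0.65·0.8125 / (0.65·0.8125 + 0.85·0.1875) ≈ 0.7682
After a barometric reading='falling': P(storm) = 0.25·0.7682 / (0.25·0.7682 + 0.1·0.2318) ≈ 0.8923
After a satellite scan='clear': P(storm) = 0.65·0.8923 / (0.65·0.8923 + 0.85·0.1077) ≈ 0.8637
After a satellite scan='clouding': P(storm) = 0.35·0.8637 / (0.35·0.8637 + 0.15·0.1363) ≈ 0.9366
After a barometric reading='falling': P(storm) = 0.25·0.9366 / (0.25·0.9366 + 0.1·0.0634) ≈ 0.9737

0.9737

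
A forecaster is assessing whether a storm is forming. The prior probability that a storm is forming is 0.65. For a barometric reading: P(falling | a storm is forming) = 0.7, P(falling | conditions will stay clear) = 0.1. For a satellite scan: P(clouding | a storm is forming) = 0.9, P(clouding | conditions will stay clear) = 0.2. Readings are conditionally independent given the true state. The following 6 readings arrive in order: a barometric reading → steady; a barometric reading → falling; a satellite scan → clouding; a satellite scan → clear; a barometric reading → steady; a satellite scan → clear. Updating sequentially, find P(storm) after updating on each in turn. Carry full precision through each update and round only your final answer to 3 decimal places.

Each posterior becomes the prior for the next update.
After a barometric reading='steady': P(storm) = 0.3·0.6500 / (0.3·0.6500 + 0.9·0.3500) ≈ 0.3824
After a barometric reading='falling': P(storm) = 0.7·0.3824 / (0.7·0.3824 + 0.1·0.6176) ≈ 0.8125
After a satellite scan='clouding': P(storm) = 0.9·0.8125 / (0.9·0.8125 + 0.2·0.1875) ≈ 0.9512
After a satellite scan='clear': P(storm) = 0.1·0.9512 / (0.1·0.9512 + 0.8·0.0488) ≈ 0.7091
After a barometric reading='steady': P(storm) = 0.3·0.7091 / (0.3·0.7091 + 0.9·0.2909) ≈ 0.4483
After a satellite scan='clear': P(storm) = 0.1·0.4483 / (0.1·0.4483 + 0.8·0.5517) ≈ 0.0922

0.092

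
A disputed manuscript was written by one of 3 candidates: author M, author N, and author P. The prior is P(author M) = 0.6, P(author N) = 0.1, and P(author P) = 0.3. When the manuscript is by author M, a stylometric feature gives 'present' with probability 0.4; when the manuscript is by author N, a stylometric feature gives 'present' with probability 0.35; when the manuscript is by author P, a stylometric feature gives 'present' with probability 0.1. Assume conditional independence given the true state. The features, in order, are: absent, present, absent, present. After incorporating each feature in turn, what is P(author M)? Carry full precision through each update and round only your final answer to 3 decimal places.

After 'absent': normaliser = 0.6·0.6000 + 0.65·0.1000 + 0.9·0.3000; P(author M) ≈ 0.5180, P(author N) ≈ 0.0935, P(author P) ≈ 0.3885
After 'present': normaliser = 0.4·0.5180 + 0.35·0.0935 + 0.1·0.3885; P(author M) ≈ 0.7432, P(author N) ≈ 0.1174, P(author P) ≈ 0.1394
After 'absent': normaliser = 0.6·0.7432 + 0.65·0.1174 + 0.9·0.1394; P(author M) ≈ 0.6885, P(author N) ≈ 0.1178, P(author P) ≈ 0.1936
After 'present': normaliser = 0.4·0.6885 + 0.35·0.1178 + 0.1·0.1936; P(author M) ≈ 0.8196, P(author N) ≈ 0.1227, P(author P) ≈ 0.0576

0.820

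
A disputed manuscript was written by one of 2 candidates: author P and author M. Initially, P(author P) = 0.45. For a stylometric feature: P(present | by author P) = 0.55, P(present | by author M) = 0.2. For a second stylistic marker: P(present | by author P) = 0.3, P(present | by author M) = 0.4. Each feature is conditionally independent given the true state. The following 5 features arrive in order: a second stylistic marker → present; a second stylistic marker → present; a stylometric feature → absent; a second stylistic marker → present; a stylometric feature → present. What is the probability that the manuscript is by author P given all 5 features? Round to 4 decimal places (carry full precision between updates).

0.3481

Each posterior becomes the prior for the next update.
After a second stylistic marker='present': P(author P) = 0.3·0.4500 / (0.3·0.4500 + 0.4·0.5500) ≈ 0.3803
After a second stylistic marker='present': P(author P) = 0.3·0.3803 / (0.3·0.3803 + 0.4·0.6197) ≈ 0.3152
After a stylometric feature='absent': P(author P) = 0.45·0.3152 / (0.45·0.3152 + 0.8·0.6848) ≈ 0.2056
After a second stylistic marker='present': P(author P) = 0.3·0.2056 / (0.3·0.2056 + 0.4·0.7944) ≈ 0.1626
After a stylometric feature='present': P(author P) = 0.55·0.1626 / (0.55·0.1626 + 0.2·0.8374) ≈ 0.3481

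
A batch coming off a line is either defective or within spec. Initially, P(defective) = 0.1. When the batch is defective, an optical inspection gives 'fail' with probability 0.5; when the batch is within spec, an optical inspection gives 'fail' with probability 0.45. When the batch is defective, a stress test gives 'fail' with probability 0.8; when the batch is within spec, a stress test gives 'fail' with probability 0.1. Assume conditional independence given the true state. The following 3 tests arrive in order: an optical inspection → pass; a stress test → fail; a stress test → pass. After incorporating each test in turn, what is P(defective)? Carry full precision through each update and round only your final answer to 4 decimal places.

Apply Bayes' rule sequentially, carrying P(defective) forward.
After an optical inspection='pass': P(defective) = 0.5·0.1000 / (0.5·0.1000 + 0.55·0.9000) ≈ 0.0917
After a stress test='fail': P(defective) = 0.8·0.0917 / (0.8·0.0917 + 0.1·0.9083) ≈ 0.4469
After a stress test='pass': P(defective) = 0.2·0.4469 / (0.2·0.4469 + 0.9·0.5531) ≈ 0.1522

0.1522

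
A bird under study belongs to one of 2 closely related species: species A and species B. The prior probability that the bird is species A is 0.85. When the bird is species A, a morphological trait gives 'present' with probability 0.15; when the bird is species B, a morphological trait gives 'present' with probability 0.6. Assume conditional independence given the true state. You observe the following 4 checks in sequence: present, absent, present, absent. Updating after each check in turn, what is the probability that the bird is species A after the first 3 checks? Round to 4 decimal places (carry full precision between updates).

Each posterior becomes the prior for the next update.
After 'present': P(species A) = 0.15·0.8500 / (0.15·0.8500 + 0.6·0.1500) ≈ 0.5862
After 'absent': P(species A) = 0.85·0.5862 / (0.85·0.5862 + 0.4·0.4138) ≈ 0.7506
After 'present': P(species A) = 0.15·0.7506 / (0.15·0.7506 + 0.6·0.2494) ≈ 0.4294

0.4294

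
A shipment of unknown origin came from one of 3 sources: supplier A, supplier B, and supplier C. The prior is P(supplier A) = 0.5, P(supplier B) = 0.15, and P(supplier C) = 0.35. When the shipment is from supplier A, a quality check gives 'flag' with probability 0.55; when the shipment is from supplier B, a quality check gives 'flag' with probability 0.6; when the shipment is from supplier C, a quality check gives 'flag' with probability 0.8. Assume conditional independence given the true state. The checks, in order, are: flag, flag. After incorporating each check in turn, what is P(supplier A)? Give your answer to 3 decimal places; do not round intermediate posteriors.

0.352

After 'flag': normaliser = 0.55·0.5000 + 0.6·0.1500 + 0.8·0.3500; P(supplier A) ≈ 0.4264, P(supplier B) ≈ 0.1395, P(supplier C) ≈ 0.4341
After 'flag': normaliser = 0.55·0.4264 + 0.6·0.1395 + 0.8·0.4341; P(supplier A) ≈ 0.3524, P(supplier B) ≈ 0.1258, P(supplier C) ≈ 0.5218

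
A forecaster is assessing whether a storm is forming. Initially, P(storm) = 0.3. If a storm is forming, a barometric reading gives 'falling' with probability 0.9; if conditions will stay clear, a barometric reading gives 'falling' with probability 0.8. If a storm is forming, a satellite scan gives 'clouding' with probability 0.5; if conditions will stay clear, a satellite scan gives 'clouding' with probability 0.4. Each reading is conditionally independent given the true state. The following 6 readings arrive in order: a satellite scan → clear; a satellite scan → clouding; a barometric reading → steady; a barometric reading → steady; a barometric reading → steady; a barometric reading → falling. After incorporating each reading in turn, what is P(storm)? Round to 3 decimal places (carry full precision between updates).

After a satellite scan='clear': P(storm) = 0.5·0.3000 / (0.5·0.3000 + 0.6·0.7000) ≈ 0.2632
After a satellite scan='clouding': P(storm) = 0.5·0.2632 / (0.5·0.2632 + 0.4·0.7368) ≈ 0.3086
After a barometric reading='steady': P(storm) = 0.1·0.3086 / (0.1·0.3086 + 0.2·0.6914) ≈ 0.1825
After a barometric reading='steady': P(storm) = 0.1·0.1825 / (0.1·0.1825 + 0.2·0.8175) ≈ 0.1004
After a barometric reading='steady': P(storm) = 0.1·0.1004 / (0.1·0.1004 + 0.2·0.8996) ≈ 0.0529
After a barometric reading='falling': P(storm) = 0.9·0.0529 / (0.9·0.0529 + 0.8·0.9471) ≈ 0.0591

0.059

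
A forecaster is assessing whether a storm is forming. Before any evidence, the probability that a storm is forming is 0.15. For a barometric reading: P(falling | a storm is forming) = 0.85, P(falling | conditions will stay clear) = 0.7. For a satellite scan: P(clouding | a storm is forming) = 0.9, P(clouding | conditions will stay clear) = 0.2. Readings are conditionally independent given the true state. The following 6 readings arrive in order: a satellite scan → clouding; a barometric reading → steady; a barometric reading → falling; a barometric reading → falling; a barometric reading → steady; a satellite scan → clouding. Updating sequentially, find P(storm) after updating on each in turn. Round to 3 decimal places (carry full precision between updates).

After a satellite scan='clouding': P(storm) = 0.9·0.1500 / (0.9·0.1500 + 0.2·0.8500) ≈ 0.4426
After a barometric reading='steady': P(storm) = 0.15·0.4426 / (0.15·0.4426 + 0.3·0.5574) ≈ 0.2842
After a barometric reading='falling': P(storm) = 0.85·0.2842 / (0.85·0.2842 + 0.7·0.7158) ≈ 0.3253
After a barometric reading='falling': P(storm) = 0.85·0.3253 / (0.85·0.3253 + 0.7·0.6747) ≈ 0.3693
After a barometric reading='steady': P(storm) = 0.15·0.3693 / (0.15·0.3693 + 0.3·0.6307) ≈ 0.2264
After a satellite scan='clouding': P(storm) = 0.9·0.2264 / (0.9·0.2264 + 0.2·0.7736) ≈ 0.5685

0.568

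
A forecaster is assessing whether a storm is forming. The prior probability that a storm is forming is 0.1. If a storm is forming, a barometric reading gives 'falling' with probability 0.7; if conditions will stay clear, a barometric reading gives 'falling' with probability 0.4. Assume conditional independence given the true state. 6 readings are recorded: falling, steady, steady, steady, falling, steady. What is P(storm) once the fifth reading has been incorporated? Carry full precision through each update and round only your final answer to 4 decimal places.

0.0408

Apply Bayes' rule sequentially, carrying P(storm) forward.
After 'falling': P(storm) = 0.7·0.1000 / (0.7·0.1000 + 0.4·0.9000) ≈ 0.1628
After 'steady': P(storm) = 0.3·0.1628 / (0.3·0.1628 + 0.6·0.8372) ≈ 0.0886
After 'steady': P(storm) = 0.3·0.0886 / (0.3·0.0886 + 0.6·0.9114) ≈ 0.0464
After 'steady': P(storm) = 0.3·0.0464 / (0.3·0.0464 + 0.6·0.9536) ≈ 0.0237
After 'falling': P(storm) = 0.7·0.0237 / (0.7·0.0237 + 0.4·0.9763) ≈ 0.0408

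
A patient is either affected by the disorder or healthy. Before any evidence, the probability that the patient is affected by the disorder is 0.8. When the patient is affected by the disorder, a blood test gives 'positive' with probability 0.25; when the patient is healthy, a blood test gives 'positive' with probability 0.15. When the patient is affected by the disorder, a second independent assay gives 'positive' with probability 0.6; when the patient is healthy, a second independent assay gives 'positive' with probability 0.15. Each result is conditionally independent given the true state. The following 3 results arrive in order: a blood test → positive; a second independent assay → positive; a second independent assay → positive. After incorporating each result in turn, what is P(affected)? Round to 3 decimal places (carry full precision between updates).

0.991

After a blood test='positive': P(affected) = 0.25·0.8000 / (0.25·0.8000 + 0.15·0.2000) ≈ 0.8696
After a second independent assay='positive': P(affected) = 0.6·0.8696 / (0.6·0.8696 + 0.15·0.1304) ≈ 0.9639
After a second independent assay='positive': P(affected) = 0.6·0.9639 / (0.6·0.9639 + 0.15·0.0361) ≈ 0.9907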